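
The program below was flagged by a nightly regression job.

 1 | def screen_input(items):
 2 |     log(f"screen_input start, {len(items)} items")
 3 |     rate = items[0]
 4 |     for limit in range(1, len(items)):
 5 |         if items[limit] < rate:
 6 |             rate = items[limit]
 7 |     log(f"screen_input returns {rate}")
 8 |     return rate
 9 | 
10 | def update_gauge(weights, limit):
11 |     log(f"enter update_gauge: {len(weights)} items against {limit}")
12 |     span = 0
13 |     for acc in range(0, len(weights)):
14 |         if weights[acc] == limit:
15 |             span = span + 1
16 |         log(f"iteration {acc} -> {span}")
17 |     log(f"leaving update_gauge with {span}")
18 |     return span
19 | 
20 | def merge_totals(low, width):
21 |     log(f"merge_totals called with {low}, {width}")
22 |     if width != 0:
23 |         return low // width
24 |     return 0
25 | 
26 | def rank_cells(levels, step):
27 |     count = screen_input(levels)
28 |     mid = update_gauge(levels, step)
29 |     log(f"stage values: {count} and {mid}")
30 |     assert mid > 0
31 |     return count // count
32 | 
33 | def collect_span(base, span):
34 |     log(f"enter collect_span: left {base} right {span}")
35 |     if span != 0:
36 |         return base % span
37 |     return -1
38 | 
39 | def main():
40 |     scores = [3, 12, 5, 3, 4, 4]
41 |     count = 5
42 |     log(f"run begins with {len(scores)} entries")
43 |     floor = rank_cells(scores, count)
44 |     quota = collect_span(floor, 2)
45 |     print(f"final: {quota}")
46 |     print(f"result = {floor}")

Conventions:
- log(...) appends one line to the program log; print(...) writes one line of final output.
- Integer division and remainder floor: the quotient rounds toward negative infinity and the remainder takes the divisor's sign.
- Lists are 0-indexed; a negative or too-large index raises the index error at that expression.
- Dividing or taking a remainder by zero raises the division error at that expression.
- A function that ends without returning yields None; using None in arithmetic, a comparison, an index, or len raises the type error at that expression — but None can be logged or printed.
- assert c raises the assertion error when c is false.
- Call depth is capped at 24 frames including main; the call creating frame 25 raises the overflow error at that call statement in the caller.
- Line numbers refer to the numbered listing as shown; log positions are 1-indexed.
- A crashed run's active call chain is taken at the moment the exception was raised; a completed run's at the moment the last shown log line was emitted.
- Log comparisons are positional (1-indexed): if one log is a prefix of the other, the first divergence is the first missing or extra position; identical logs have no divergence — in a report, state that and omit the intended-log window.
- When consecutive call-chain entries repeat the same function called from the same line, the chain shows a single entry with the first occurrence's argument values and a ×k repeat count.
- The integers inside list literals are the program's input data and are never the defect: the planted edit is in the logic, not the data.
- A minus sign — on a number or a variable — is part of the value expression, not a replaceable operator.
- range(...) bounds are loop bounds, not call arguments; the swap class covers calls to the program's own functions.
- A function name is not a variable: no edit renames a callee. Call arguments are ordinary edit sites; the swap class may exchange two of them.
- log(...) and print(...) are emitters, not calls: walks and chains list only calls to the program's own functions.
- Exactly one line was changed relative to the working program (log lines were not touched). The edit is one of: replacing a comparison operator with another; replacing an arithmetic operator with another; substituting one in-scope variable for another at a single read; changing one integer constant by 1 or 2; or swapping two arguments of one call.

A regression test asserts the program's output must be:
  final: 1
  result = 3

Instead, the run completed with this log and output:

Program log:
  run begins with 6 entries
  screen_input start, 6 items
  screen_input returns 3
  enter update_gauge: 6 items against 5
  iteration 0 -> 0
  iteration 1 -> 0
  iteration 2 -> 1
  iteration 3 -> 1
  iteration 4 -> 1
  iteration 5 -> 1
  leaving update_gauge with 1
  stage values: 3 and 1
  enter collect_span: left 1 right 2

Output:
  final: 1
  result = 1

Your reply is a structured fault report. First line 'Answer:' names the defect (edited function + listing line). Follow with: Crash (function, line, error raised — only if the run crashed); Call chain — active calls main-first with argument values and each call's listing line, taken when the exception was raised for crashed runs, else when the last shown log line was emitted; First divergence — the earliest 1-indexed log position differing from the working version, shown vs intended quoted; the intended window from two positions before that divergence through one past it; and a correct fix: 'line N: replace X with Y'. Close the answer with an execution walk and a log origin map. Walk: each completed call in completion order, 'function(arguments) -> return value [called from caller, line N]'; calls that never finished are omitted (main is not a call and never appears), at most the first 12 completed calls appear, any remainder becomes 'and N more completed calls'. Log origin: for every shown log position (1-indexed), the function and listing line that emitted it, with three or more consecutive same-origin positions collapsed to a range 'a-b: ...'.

Answer: the defect is in rank_cells at line 31.
Core observation: Log line 13 is where behavior first shows: 'enter collect_span: left 1 right 2' appears instead of 'enter collect_span: left 3 right 2'.
Call chain: main -> collect_span(1, 2) (called at line 44).
First divergence: position 13 — the shown line 'enter collect_span: left 1 right 2' should read 'enter collect_span: left 3 right 2'.
Intended log window:
  11: leaving update_gauge with 1
  12: stage values: 3 and 1
  13: enter collect_span: left 3 right 2
Execution walk:
  screen_input([3, 12, 5, 3, 4, 4]) -> 3  [called from rank_cells, line 27]
  update_gauge([3, 12, 5, 3, 4, 4], 5) -> 1  [called from rank_cells, line 28]
  rank_cells([3, 12, 5, 3, 4, 4], 5) -> 1  [called from main, line 43]
  collect_span(1, 2) -> 1  [called from main, line 44]
Log line origins:
  1: logged in main at line 42
  2: logged in screen_input at line 2
  3: logged in screen_input at line 7
  4: logged in update_gauge at line 11
  5-10: logged in update_gauge at line 16
  11: logged in update_gauge at line 17
  12: logged in rank_cells at line 29
  13: logged in collect_span at line 34
A correct fix: line 31: replace `count // count` with `count // mid`.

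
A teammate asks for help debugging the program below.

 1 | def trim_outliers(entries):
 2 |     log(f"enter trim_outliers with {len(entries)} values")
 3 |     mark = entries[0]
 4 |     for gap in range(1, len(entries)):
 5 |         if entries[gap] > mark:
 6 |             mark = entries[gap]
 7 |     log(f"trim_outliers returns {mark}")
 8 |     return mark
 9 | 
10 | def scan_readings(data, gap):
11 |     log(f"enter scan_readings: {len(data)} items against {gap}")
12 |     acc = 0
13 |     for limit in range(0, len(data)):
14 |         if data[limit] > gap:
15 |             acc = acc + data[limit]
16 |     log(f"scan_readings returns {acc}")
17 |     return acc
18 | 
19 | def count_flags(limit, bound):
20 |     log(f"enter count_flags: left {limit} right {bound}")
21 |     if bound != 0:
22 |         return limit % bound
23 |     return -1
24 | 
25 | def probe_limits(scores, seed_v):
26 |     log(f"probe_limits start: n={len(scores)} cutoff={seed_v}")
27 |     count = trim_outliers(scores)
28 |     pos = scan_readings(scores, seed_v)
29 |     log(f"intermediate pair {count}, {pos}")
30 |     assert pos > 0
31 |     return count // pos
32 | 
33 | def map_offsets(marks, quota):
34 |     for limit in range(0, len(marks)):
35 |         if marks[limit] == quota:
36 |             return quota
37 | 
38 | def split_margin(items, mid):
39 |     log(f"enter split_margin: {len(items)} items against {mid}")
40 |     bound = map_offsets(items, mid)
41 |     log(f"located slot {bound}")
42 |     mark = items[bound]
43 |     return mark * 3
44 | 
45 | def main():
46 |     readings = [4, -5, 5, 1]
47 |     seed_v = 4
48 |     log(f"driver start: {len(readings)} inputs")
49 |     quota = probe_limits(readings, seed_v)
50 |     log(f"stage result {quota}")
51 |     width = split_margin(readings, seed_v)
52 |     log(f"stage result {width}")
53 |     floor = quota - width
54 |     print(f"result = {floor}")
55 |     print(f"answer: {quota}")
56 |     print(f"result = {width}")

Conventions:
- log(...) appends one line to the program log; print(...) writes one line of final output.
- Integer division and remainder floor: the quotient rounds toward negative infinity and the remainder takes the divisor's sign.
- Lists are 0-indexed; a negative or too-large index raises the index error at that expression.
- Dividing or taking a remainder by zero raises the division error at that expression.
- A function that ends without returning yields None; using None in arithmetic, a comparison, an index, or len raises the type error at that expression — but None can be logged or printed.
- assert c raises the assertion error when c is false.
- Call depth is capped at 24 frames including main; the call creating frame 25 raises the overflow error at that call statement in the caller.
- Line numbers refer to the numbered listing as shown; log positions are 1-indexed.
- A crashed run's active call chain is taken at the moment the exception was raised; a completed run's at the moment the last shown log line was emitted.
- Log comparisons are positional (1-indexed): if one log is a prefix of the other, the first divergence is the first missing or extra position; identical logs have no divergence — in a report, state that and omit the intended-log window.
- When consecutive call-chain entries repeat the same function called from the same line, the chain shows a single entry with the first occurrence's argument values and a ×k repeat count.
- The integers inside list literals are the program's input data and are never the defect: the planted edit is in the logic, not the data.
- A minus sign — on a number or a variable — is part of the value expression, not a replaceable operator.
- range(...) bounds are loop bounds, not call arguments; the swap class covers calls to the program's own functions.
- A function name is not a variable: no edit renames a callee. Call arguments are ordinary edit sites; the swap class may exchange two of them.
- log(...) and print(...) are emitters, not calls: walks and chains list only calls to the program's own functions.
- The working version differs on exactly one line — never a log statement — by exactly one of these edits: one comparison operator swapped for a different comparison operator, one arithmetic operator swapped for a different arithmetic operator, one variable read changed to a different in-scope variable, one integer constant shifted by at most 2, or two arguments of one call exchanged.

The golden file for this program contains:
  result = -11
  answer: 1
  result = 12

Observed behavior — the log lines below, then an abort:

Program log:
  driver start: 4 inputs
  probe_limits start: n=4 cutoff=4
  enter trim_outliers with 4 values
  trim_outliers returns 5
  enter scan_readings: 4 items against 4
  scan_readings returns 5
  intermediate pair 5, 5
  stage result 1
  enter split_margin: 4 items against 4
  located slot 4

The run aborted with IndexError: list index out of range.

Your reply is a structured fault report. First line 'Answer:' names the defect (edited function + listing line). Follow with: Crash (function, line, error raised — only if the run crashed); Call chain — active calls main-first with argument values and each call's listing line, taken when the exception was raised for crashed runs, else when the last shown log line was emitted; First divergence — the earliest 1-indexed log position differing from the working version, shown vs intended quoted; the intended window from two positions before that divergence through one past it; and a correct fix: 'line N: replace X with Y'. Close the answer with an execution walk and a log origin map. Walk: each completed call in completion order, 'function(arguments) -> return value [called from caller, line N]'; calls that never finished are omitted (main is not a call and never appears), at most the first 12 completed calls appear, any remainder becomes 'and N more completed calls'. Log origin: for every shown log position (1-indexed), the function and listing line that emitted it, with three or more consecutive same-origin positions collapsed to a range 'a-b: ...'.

Answer: the defect is in map_offsets at line 36.
Key fact: Everything matches until log position 10, which reads 'located slot 4' in place of 'located slot 0'.
Crash: split_margin, line 42, IndexError.
Call chain: main -> split_margin([4, -5, 5, 1], 4) (called at line 51).
First divergence: position 10 — the shown line 'located slot 4' should read 'located slot 0'.
Intended log window:
  8: stage result 1
  9: enter split_margin: 4 items against 4
  10: located slot 0
  11: stage result 12
Execution walk:
  trim_outliers([4, -5, 5, 1]) -> 5  [called from probe_limits, line 27]
  scan_readings([4, -5, 5, 1], 4) -> 5  [called from probe_limits, line 28]
  probe_limits([4, -5, 5, 1], 4) -> 1  [called from main, line 49]
  map_offsets([4, -5, 5, 1], 4) -> 4  [called from split_margin, line 40]
Log line origins:
  1: logged in main at line 48
  2: logged in probe_limits at line 26
  3: logged in trim_outliers at line 2
  4: logged in trim_outliers at line 7
  5: logged in scan_readings at line 11
  6: logged in scan_readings at line 16
  7: logged in probe_limits at line 29
  8: logged in main at line 50
  9: logged in split_margin at line 39
  10: logged in split_margin at line 41
A correct fix: line 36: replace `quota` with `limit`.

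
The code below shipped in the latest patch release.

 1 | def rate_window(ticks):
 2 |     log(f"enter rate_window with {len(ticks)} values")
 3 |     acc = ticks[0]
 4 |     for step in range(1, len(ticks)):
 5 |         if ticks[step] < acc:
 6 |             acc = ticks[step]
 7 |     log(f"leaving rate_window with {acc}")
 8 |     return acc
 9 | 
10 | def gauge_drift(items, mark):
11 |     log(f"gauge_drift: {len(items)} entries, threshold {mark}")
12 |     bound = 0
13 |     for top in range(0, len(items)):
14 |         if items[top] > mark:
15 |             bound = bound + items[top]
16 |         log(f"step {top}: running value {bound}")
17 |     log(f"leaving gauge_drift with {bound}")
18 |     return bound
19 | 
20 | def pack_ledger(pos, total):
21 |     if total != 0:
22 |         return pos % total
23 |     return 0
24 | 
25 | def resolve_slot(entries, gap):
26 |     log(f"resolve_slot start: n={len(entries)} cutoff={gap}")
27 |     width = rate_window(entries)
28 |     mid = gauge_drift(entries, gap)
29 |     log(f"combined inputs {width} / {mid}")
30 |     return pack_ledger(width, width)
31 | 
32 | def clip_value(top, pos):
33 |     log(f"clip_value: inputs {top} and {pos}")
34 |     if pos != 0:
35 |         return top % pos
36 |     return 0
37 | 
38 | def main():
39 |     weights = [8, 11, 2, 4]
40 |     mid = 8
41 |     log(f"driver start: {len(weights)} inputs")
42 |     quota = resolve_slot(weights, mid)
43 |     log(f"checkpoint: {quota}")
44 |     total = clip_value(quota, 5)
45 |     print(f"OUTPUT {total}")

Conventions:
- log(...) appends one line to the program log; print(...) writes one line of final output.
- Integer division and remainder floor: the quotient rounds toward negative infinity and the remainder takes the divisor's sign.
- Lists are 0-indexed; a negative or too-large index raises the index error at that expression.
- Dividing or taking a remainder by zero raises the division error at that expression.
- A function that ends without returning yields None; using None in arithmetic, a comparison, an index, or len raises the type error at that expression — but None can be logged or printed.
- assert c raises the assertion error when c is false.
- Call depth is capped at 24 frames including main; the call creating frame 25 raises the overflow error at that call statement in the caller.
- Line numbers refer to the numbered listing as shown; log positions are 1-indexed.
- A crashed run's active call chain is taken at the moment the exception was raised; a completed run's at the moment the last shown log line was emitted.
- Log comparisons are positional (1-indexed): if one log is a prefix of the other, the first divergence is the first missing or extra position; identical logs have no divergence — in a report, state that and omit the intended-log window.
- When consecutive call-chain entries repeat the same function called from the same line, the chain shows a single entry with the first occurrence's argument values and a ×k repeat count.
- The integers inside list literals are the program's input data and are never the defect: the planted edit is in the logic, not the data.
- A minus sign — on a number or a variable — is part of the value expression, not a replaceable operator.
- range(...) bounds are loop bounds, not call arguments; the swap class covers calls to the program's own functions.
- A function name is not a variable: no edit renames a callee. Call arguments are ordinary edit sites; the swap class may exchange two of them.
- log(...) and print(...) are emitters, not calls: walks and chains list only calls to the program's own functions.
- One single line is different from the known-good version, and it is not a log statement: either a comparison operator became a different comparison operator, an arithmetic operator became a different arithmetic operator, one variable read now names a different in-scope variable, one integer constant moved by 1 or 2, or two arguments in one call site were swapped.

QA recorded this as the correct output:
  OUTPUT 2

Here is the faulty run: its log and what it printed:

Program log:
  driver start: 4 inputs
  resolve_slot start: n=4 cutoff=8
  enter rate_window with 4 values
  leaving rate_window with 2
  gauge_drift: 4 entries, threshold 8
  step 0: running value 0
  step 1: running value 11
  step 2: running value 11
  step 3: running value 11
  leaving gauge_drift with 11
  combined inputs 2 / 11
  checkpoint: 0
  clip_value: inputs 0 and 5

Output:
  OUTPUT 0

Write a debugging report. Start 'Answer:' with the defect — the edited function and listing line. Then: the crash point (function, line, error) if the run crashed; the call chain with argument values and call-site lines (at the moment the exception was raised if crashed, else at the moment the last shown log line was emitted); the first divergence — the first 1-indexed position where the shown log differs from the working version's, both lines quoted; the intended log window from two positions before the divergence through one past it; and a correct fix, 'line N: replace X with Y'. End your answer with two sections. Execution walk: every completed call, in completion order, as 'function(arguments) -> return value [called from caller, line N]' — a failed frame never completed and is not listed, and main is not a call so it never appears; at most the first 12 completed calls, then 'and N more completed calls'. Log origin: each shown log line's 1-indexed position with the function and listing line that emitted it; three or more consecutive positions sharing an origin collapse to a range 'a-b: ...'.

Answer: the defect is in resolve_slot at line 30.
The tell: The earliest visible damage is log position 12 — 'checkpoint: 0' rather than the intended 'checkpoint: 2'.
Call chain: main -> clip_value(0, 5) (called at line 44).
First divergence: at position 12 the run shows 'checkpoint: 0' where the working version logs 'checkpoint: 2'.
Intended log window:
  10: leaving gauge_drift with 11
  11: combined inputs 2 / 11
  12: checkpoint: 2
  13: clip_value: inputs 2 and 5
Execution walk:
  rate_window([8, 11, 2, 4]) -> 2  [called from resolve_slot, line 27]
  gauge_drift([8, 11, 2, 4], 8) -> 11  [called from resolve_slot, line 28]
  pack_ledger(2, 2) -> 0  [called from resolve_slot, line 30]
  resolve_slot([8, 11, 2, 4], 8) -> 0  [called from main, line 42]
  clip_value(0, 5) -> 0  [called from main, line 44]
Log origins:
  1 — main, line 41
  2 — resolve_slot, line 26
  3 — rate_window, line 2
  4 — rate_window, line 7
  5 — gauge_drift, line 11
  6-9 — gauge_drift, line 16
  10 — gauge_drift, line 17
  11 — resolve_slot, line 29
  12 — main, line 43
  13 — clip_value, line 33
A correct fix: line 30: replace `pack_ledger(width, width)` with `pack_ledger(width, mid)`.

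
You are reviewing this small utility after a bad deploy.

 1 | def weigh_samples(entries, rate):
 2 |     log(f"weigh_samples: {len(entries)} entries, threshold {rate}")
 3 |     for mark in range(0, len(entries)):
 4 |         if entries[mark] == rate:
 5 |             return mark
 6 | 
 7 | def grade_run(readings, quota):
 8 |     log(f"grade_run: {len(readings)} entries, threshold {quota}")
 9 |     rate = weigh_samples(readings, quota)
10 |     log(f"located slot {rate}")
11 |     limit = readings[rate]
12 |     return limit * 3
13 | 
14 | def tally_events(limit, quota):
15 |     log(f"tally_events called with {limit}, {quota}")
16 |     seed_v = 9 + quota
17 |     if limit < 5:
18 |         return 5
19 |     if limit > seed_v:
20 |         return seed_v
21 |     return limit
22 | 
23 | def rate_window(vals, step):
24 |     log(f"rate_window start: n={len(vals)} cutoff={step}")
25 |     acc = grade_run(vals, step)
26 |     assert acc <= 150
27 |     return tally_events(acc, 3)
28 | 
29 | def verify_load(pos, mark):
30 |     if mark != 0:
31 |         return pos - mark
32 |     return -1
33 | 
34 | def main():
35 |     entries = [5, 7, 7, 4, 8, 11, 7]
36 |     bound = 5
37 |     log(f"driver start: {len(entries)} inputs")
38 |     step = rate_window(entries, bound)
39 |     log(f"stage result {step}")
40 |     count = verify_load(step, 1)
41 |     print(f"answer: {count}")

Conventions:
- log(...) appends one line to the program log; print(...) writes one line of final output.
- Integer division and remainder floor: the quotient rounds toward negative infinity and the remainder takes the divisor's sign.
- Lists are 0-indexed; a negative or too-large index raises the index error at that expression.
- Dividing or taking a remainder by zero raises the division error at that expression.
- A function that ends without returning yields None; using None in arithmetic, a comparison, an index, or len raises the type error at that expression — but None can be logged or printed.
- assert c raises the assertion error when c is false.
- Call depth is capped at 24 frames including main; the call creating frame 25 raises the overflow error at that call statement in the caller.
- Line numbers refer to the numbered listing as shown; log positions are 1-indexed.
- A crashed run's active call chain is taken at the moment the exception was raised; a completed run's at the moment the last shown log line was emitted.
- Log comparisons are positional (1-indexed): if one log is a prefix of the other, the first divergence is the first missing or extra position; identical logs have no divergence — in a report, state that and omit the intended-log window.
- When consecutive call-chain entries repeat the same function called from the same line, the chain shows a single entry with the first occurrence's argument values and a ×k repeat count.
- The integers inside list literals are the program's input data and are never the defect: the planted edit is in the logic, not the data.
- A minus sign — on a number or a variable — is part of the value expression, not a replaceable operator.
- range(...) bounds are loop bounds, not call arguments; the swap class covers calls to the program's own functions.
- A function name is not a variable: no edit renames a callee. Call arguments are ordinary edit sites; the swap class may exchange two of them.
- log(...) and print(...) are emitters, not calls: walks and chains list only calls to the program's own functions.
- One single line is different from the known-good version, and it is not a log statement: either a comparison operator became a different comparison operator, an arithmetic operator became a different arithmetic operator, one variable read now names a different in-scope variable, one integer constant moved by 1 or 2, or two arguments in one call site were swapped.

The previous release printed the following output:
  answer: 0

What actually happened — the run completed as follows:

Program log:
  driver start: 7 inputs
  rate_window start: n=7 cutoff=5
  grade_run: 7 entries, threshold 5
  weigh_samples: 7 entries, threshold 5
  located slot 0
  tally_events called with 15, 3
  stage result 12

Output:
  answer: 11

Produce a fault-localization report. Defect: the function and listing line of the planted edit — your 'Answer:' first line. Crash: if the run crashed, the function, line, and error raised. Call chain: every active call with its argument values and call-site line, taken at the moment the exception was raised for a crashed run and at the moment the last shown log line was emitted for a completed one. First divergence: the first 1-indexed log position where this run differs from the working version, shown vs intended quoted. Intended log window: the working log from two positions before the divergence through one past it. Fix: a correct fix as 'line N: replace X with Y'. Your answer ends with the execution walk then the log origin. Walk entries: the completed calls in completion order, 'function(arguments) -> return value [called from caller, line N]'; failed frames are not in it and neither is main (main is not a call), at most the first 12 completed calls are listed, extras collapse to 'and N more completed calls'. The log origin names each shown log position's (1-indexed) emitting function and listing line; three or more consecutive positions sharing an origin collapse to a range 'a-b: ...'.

Answer: the defect is in verify_load at line 31.
Core observation: Log streams are identical — the defect surfaces only in the printed output.
Call chain: main.
First divergence: none; the two logs match at every position.
Execution walk:
  weigh_samples([5, 7, 7, 4, 8, 11, 7], 5) -> 0  [called from grade_run, line 9]
  grade_run([5, 7, 7, 4, 8, 11, 7], 5) -> 15  [called from rate_window, line 25]
  tally_events(15, 3) -> 12  [called from rate_window, line 27]
  rate_window([5, 7, 7, 4, 8, 11, 7], 5) -> 12  [called from main, line 38]
  verify_load(12, 1) -> 11  [called from main, line 40]
Log origins:
  1: emitted by main (line 37)
  2: emitted by rate_window (line 24)
  3: emitted by grade_run (line 8)
  4: emitted by weigh_samples (line 2)
  5: emitted by grade_run (line 10)
  6: emitted by tally_events (line 15)
  7: emitted by main (line 39)
A correct fix: line 31: replace `-` with `%`.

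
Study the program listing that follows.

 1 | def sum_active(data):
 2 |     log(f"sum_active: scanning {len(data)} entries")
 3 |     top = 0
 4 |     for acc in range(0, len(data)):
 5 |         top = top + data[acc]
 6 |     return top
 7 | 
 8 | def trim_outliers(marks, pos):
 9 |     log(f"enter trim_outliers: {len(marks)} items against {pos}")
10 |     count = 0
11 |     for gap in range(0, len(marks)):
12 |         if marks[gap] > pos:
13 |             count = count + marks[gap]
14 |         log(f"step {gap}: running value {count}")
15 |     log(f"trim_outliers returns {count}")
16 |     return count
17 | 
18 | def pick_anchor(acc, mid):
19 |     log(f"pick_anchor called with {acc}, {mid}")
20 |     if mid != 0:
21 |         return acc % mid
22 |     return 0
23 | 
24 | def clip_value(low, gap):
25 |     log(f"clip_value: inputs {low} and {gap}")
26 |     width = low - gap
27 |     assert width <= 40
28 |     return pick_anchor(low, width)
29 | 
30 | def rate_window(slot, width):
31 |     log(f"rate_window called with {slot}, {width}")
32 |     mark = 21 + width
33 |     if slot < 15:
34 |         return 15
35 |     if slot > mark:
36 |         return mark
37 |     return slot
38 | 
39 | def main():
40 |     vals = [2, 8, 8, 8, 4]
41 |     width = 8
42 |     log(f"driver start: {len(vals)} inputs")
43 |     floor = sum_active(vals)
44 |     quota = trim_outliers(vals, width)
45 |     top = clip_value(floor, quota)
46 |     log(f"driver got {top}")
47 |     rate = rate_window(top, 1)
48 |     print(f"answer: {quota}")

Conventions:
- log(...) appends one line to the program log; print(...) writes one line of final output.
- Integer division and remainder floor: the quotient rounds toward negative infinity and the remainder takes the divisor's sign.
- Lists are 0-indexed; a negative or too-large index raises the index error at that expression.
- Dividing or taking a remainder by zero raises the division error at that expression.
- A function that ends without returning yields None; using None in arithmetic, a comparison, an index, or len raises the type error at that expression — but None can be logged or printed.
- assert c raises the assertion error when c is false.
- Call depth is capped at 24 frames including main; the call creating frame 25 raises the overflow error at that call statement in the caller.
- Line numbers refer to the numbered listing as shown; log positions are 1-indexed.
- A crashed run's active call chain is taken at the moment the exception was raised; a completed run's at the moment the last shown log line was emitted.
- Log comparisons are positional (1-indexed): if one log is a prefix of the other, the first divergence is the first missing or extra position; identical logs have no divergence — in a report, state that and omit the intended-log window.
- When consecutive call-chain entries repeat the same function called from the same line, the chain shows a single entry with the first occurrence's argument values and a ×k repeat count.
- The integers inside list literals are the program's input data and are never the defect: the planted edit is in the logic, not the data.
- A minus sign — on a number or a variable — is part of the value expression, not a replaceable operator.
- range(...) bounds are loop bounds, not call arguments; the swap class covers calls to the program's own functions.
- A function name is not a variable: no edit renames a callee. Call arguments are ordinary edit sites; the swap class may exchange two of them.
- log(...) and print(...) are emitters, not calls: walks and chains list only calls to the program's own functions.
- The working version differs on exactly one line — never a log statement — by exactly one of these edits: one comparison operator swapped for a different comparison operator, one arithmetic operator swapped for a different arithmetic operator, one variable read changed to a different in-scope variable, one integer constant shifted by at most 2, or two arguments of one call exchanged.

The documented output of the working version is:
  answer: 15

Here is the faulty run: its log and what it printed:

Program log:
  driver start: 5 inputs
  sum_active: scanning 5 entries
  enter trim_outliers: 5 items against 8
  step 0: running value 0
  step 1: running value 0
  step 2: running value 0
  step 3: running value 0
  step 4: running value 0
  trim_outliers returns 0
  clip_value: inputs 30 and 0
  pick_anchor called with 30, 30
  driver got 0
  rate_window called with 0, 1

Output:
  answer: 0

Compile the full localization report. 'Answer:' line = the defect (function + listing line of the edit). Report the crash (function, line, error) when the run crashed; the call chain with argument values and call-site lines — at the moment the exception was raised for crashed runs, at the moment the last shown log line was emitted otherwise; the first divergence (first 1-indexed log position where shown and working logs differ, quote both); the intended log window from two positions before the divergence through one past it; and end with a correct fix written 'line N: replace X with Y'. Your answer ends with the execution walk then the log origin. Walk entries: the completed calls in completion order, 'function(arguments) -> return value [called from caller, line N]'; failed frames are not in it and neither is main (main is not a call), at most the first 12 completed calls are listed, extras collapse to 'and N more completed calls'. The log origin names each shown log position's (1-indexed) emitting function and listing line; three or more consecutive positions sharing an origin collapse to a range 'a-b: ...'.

Answer: the defect is in main at line 48.
Key observation: Nothing in the log betrays the bug — only the output does.
Call chain: main -> rate_window(0, 1) (called at line 47).
First divergence: none (the log streams are identical).
Execution walk:
  sum_active([2, 8, 8, 8, 4]) -> 30  [called from main, line 43]
  trim_outliers([2, 8, 8, 8, 4], 8) -> 0  [called from main, line 44]
  pick_anchor(30, 30) -> 0  [called from clip_value, line 28]
  clip_value(30, 0) -> 0  [called from main, line 45]
  rate_window(0, 1) -> 15  [called from main, line 47]
Log line origins:
  1: emitted by main (line 42)
  2: emitted by sum_active (line 2)
  3: emitted by trim_outliers (line 9)
  4-8: emitted by trim_outliers (line 14)
  9: emitted by trim_outliers (line 15)
  10: emitted by clip_value (line 25)
  11: emitted by pick_anchor (line 19)
  12: emitted by main (line 46)
  13: emitted by rate_window (line 31)
A correct fix: line 48: replace `quota` with `rate`.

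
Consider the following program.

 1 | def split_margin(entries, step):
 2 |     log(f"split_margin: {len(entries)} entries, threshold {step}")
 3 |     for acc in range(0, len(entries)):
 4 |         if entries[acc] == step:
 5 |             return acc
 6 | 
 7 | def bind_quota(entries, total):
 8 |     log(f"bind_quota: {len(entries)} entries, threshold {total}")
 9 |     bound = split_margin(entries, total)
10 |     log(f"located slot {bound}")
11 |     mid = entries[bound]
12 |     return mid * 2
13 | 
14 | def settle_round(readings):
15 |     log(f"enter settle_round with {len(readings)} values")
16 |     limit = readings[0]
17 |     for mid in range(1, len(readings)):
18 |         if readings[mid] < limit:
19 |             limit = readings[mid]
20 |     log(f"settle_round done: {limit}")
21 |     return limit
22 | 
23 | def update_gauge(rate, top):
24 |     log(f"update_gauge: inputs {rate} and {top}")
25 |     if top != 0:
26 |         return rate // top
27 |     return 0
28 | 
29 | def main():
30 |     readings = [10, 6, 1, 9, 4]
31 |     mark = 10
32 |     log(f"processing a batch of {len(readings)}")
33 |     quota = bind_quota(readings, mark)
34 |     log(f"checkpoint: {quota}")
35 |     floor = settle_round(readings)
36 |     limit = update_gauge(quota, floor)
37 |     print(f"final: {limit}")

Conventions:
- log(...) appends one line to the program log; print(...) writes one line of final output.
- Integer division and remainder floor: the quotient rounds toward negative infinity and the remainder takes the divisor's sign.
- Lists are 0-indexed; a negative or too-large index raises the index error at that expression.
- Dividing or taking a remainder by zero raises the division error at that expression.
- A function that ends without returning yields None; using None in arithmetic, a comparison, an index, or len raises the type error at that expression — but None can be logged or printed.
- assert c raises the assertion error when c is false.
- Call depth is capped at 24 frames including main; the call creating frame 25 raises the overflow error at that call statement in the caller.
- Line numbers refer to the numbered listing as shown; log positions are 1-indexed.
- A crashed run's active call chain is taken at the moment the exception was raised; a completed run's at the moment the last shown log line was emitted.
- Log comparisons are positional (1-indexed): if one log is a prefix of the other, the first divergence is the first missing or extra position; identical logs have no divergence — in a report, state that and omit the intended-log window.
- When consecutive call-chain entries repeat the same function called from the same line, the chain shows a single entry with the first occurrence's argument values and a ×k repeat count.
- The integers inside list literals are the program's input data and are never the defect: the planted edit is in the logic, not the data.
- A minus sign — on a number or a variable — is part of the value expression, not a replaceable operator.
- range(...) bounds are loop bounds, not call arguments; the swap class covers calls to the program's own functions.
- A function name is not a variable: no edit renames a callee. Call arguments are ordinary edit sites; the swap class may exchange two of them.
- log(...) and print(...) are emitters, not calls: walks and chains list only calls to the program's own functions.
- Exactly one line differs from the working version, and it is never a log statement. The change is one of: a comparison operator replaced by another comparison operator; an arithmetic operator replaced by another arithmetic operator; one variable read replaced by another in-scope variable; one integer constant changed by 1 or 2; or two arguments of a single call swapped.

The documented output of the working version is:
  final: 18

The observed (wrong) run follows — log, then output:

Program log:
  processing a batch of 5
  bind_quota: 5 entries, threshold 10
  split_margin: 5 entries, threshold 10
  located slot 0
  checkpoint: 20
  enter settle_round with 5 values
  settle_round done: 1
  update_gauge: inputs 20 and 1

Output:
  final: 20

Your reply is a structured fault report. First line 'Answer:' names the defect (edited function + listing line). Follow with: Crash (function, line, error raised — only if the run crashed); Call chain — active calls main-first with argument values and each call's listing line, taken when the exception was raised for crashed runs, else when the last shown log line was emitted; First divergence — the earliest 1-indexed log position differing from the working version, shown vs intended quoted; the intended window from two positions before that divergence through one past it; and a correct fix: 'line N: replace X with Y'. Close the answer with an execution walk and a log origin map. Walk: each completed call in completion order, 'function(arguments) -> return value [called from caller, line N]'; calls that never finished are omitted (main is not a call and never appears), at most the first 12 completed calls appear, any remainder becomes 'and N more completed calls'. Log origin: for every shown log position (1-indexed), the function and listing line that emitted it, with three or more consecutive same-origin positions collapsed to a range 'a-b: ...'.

Answer: the defect is in main at line 31.
Core observation: The log first diverges at position 2: the faulty run prints 'bind_quota: 5 entries, threshold 10' where the working version prints 'bind_quota: 5 entries, threshold 9'.
Call chain: main -> update_gauge(20, 1) (called at line 36).
First divergence: at position 2 the run shows 'bind_quota: 5 entries, threshold 10' where the working version logs 'bind_quota: 5 entries, threshold 9'.
Intended log window:
  1: processing a batch of 5
  2: bind_quota: 5 entries, threshold 9
  3: split_margin: 5 entries, threshold 9
Execution walk:
  split_margin([10, 6, 1, 9, 4], 10) -> 0  [called from bind_quota, line 9]
  bind_quota([10, 6, 1, 9, 4], 10) -> 20  [called from main, line 33]
  settle_round([10, 6, 1, 9, 4]) -> 1  [called from main, line 35]
  update_gauge(20, 1) -> 20  [called from main, line 36]
Origin of each log line:
  1: emitted by main (line 32)
  2: emitted by bind_quota (line 8)
  3: emitted by split_margin (line 2)
  4: emitted by bind_quota (line 10)
  5: emitted by main (line 34)
  6: emitted by settle_round (line 15)
  7: emitted by settle_round (line 20)
  8: emitted by update_gauge (line 24)
A correct fix: line 31: replace `10` with `9`.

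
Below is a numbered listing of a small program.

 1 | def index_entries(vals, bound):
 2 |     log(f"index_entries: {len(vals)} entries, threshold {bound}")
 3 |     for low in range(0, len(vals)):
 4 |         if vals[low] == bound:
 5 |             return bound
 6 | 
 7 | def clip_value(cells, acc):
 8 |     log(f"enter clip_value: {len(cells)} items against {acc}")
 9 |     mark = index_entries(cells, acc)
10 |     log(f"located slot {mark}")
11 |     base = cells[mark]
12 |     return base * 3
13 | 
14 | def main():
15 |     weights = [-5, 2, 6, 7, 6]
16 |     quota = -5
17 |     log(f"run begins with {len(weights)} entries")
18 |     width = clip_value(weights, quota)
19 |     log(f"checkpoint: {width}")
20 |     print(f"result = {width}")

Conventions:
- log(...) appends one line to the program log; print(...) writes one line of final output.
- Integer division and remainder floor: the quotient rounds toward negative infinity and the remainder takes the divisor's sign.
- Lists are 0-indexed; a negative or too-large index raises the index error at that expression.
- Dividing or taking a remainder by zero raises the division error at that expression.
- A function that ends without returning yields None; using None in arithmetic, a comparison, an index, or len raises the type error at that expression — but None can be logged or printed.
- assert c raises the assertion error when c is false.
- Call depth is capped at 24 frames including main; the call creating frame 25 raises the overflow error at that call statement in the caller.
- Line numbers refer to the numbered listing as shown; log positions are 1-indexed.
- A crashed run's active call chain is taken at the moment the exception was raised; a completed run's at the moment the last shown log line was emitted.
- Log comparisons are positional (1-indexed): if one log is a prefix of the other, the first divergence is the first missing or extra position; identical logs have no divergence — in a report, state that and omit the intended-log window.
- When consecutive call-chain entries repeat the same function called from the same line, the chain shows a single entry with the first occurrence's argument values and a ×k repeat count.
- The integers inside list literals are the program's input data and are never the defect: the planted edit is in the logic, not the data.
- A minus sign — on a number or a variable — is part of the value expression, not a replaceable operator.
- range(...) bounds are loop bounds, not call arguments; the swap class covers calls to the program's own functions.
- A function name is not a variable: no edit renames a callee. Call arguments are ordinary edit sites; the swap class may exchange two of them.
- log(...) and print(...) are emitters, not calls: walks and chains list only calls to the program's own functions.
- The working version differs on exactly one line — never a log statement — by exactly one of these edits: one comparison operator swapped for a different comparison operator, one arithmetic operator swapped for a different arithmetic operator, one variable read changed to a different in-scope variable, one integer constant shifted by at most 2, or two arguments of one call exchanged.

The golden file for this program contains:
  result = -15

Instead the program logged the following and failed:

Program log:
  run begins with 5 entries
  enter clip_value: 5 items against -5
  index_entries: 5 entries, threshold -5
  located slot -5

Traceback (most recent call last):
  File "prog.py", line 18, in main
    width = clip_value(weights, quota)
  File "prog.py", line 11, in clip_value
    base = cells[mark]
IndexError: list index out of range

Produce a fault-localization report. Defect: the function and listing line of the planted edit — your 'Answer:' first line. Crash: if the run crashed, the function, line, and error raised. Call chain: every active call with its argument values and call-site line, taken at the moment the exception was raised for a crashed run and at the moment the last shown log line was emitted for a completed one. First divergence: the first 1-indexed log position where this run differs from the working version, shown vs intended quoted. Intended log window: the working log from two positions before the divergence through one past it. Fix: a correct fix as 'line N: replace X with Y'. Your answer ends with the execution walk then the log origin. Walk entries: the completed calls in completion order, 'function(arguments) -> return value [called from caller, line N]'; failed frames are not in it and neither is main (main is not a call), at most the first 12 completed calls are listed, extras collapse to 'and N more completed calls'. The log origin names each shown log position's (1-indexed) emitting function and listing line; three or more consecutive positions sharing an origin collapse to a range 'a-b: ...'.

Answer: the defect is in index_entries at line 5.
Key observation: The earliest visible damage is log position 4 — 'located slot -5' rather than the intended 'located slot 0'.
Crash: clip_value, line 11, IndexError.
Call chain: main -> clip_value([-5, 2, 6, 7, 6], -5) (called at line 18).
First divergence: position 4; shown 'located slot -5' vs intended 'located slot 0'.
Intended log window:
  2: enter clip_value: 5 items against -5
  3: index_entries: 5 entries, threshold -5
  4: located slot 0
  5: checkpoint: -15
Execution walk:
  index_entries([-5, 2, 6, 7, 6], -5) -> -5  [called from clip_value, line 9]
Log origin:
  1: emitted by main (line 17)
  2: emitted by clip_value (line 8)
  3: emitted by index_entries (line 2)
  4: emitted by clip_value (line 10)
A correct fix: line 5: replace `bound` with `low`.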